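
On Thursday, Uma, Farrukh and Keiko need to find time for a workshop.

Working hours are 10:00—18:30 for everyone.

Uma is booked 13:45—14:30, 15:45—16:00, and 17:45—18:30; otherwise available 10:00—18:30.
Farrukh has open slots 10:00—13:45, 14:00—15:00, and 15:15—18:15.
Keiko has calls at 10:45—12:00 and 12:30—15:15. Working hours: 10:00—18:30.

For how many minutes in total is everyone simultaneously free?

210 minutes

Uma free within 10:00–18:30: 10:00–13:45, 14:30–15:45, 16:00–17:45.
Keiko free within 10:00–18:30: 10:00–10:45, 12:00–12:30, 15:15–18:30.
Uma ∩ Farrukh: 10:00–13:45, 14:30–15:00, 15:15–15:45, 16:00–17:45.
Uma ∩ Farrukh ∩ Keiko: 10:00–10:45, 12:00–12:30, 15:15–15:45, 16:00–17:45.
Total common minutes: 45 + 30 + 30 + 105 = 210.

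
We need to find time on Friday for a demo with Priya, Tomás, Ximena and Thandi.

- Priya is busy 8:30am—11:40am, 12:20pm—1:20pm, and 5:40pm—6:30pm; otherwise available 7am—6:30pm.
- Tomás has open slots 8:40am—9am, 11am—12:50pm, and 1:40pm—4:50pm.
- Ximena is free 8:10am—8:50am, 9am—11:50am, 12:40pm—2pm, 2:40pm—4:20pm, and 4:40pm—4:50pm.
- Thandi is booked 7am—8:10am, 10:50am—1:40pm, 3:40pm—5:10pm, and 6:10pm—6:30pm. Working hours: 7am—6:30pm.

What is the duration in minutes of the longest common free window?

60 minutes

Priya free within 07:00–18:30: 07:00–08:30, 11:40–12:20, 13:20–17:40.
Thandi free within 07:00–18:30: 08:10–10:50, 13:40–15:40, 17:10–18:10.
Priya ∩ Tomás: 11:40–12:20, 13:40–16:50.
Priya ∩ Tomás ∩ Ximena: 11:40–11:50, 13:40–14:00, 14:40–16:20, 16:40–16:50.
Priya ∩ Tomás ∩ Ximena ∩ Thandi: 13:40–14:00, 14:40–15:40.
Common window lengths: 20, 60 min; longest is 60.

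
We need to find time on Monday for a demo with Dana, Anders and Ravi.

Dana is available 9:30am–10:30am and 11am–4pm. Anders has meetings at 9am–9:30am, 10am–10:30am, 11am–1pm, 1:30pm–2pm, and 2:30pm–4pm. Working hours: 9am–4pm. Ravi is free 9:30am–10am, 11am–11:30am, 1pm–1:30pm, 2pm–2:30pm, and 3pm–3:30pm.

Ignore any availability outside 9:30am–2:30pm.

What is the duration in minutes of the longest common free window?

Anders free within 09:00–16:00: 09:30–10:00, 10:30–11:00, 13:00–13:30, 14:00–14:30.
Dana ∩ Anders: 09:30–10:00, 13:00–13:30, 14:00–14:30.
Dana ∩ Anders ∩ Ravi: 09:30–10:00, 13:00–13:30, 14:00–14:30.
Restricted to 09:30–14:30: 09:30–10:00, 13:00–13:30, 14:00–14:30.
Common window lengths: 30, 30, 30 min; longest is 30.

30 minutes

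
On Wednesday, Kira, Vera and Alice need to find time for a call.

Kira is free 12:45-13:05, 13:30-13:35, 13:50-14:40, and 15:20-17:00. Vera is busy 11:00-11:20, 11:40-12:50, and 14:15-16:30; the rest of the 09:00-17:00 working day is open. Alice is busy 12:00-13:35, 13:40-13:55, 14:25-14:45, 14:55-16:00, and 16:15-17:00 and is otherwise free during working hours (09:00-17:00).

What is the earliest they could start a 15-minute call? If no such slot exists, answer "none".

Vera free within 09:00–17:00: 09:00–11:00, 11:20–11:40, 12:50–14:15, 16:30–17:00.
Alice free within 09:00–17:00: 09:00–12:00, 13:35–13:40, 13:55–14:25, 14:45–14:55, 16:00–16:15.
Kira ∩ Vera: 12:50–13:05, 13:30–13:35, 13:50–14:15, 16:30–17:00.
Kira ∩ Vera ∩ Alice: 13:55–14:15.
Windows ≥ 15 min: 13:55–14:15.
Earliest such window starts at 13:55.

13:55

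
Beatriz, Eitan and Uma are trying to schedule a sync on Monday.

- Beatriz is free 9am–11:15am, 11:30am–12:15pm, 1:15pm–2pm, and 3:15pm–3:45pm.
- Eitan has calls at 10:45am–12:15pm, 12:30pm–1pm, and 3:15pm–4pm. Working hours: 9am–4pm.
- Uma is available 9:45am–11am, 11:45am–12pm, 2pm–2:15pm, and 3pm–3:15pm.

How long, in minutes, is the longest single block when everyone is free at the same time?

Eitan free within 09:00–16:00: 09:00–10:45, 12:15–12:30, 13:00–15:15.
Beatriz ∩ Eitan: 09:00–10:45, 13:15–14:00.
Beatriz ∩ Eitan ∩ Uma: 09:45–10:45.
Single common window of 60 minutes.

60 minutes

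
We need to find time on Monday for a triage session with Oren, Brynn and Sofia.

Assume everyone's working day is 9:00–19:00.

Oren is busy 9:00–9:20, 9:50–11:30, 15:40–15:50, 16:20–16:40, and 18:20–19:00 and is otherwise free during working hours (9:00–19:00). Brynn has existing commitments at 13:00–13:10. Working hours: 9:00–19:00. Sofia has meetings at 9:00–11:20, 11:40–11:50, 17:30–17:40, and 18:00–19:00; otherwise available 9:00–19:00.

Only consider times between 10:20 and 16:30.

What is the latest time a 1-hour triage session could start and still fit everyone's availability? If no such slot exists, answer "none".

14:40

Oren free within 09:00–19:00: 09:20–09:50, 11:30–15:40, 15:50–16:20, 16:40–18:20.
Brynn free within 09:00–19:00: 09:00–13:00, 13:10–19:00.
Sofia free within 09:00–19:00: 11:20–11:40, 11:50–17:30, 17:40–18:00.
Oren ∩ Brynn: 09:20–09:50, 11:30–13:00, 13:10–15:40, 15:50–16:20, 16:40–18:20.
Oren ∩ Brynn ∩ Sofia: 11:30–11:40, 11:50–13:00, 13:10–15:40, 15:50–16:20, 16:40–17:30, 17:40–18:00.
Restricted to 10:20–16:30: 11:30–11:40, 11:50–13:00, 13:10–15:40, 15:50–16:20.
Windows ≥ 60 min: 11:50–13:00, 13:10–15:40.
Latest start in the last window 13:10–15:40 is 15:40 − 60 min = 14:40.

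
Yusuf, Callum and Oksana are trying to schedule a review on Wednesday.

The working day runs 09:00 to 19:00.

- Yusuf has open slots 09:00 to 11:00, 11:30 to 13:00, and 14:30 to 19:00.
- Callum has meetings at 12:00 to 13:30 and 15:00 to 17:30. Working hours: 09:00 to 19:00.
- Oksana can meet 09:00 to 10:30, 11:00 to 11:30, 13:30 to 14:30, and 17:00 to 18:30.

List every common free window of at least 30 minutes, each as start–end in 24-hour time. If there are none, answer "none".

Callum free within 09:00–19:00: 09:00–12:00, 13:30–15:00, 17:30–19:00.
Yusuf ∩ Callum: 09:00–11:00, 11:30–12:00, 14:30–15:00, 17:30–19:00.
Yusuf ∩ Callum ∩ Oksana: 09:00–10:30, 17:30–18:30.
Windows ≥ 30 min: 09:00–10:30, 17:30–18:30.

09:00–10:30, 17:30–18:30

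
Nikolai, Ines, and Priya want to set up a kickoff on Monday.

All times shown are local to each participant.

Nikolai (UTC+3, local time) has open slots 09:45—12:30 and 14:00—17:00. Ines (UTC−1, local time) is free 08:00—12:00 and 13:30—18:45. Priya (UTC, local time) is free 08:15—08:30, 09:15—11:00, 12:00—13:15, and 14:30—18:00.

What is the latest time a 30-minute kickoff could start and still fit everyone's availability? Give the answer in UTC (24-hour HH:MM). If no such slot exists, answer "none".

Nikolai → UTC: 06:45–09:30, 11:00–14:00.
Ines → UTC: 09:00–13:00, 14:30–19:45.
Priya → UTC: 08:15–08:30, 09:15–11:00, 12:00–13:15, 14:30–18:00.
Nikolai ∩ Ines: 09:00–09:30, 11:00–13:00.
Nikolai ∩ Ines ∩ Priya: 09:15–09:30, 12:00–13:00.
Windows ≥ 30 min: 12:00–13:00.
Latest start in the last window 12:00–13:00 is 13:00 − 30 min = 12:30.

12:30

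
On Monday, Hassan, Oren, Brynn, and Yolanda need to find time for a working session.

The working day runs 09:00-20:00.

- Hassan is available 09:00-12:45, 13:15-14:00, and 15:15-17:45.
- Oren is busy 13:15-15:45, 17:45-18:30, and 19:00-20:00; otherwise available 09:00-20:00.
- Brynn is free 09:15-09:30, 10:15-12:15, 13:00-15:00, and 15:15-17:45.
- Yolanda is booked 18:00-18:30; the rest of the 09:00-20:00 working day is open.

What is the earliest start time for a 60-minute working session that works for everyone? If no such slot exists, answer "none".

10:15

Oren free within 09:00–20:00: 09:00–13:15, 15:45–17:45, 18:30–19:00.
Yolanda free within 09:00–20:00: 09:00–18:00, 18:30–20:00.
Hassan ∩ Oren: 09:00–12:45, 15:45–17:45.
Hassan ∩ Oren ∩ Brynn: 09:15–09:30, 10:15–12:15, 15:45–17:45.
Hassan ∩ Oren ∩ Brynn ∩ Yolanda: 09:15–09:30, 10:15–12:15, 15:45–17:45.
Windows ≥ 60 min: 10:15–12:15, 15:45–17:45.
Earliest such window starts at 10:15.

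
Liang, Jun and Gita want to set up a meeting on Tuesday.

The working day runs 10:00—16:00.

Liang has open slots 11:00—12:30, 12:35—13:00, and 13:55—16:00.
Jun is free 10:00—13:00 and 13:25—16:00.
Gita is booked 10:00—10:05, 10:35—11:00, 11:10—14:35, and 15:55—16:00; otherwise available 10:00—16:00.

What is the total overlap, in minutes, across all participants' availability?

90 minutes

Gita free within 10:00–16:00: 10:05–10:35, 11:00–11:10, 14:35–15:55.
Liang ∩ Jun: 11:00–12:30, 12:35–13:00, 13:55–16:00.
Liang ∩ Jun ∩ Gita: 11:00–11:10, 14:35–15:55.
Total common minutes: 10 + 80 = 90.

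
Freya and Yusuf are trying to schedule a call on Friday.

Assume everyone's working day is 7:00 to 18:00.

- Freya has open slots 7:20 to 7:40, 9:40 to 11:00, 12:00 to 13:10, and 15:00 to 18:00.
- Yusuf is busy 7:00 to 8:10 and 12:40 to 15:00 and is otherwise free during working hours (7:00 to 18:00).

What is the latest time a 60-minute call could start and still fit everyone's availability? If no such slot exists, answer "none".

17:00

Yusuf free within 07:00–18:00: 08:10–12:40, 15:00–18:00.
Freya ∩ Yusuf: 09:40–11:00, 12:00–12:40, 15:00–18:00.
Windows ≥ 60 min: 09:40–11:00, 15:00–18:00.
Latest start in the last window 15:00–18:00 is 18:00 − 60 min = 17:00.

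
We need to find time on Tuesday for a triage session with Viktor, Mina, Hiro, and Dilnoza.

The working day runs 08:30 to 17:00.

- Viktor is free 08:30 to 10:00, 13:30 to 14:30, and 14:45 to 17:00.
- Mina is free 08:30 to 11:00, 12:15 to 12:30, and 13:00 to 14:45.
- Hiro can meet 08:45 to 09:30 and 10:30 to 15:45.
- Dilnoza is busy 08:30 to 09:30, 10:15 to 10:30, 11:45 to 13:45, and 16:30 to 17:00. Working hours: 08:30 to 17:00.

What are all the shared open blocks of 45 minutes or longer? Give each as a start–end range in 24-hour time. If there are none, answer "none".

Dilnoza free within 08:30–17:00: 09:30–10:15, 10:30–11:45, 13:45–16:30.
Viktor ∩ Mina: 08:30–10:00, 13:30–14:30.
Viktor ∩ Mina ∩ Hiro: 08:45–09:30, 13:30–14:30.
Viktor ∩ Mina ∩ Hiro ∩ Dilnoza: 13:45–14:30.
Windows ≥ 45 min: 13:45–14:30.

13:45–14:30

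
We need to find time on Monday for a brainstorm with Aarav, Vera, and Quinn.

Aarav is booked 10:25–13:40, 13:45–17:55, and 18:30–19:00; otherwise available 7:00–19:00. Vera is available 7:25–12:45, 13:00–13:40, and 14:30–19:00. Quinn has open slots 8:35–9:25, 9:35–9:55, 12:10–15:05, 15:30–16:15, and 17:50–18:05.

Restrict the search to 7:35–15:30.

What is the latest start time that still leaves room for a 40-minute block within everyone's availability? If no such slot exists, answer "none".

08:45

Aarav free within 07:00–19:00: 07:00–10:25, 13:40–13:45, 17:55–18:30.
Aarav ∩ Vera: 07:25–10:25, 17:55–18:30.
Aarav ∩ Vera ∩ Quinn: 08:35–09:25, 09:35–09:55, 17:55–18:05.
Restricted to 07:35–15:30: 08:35–09:25, 09:35–09:55.
Windows ≥ 40 min: 08:35–09:25.
Latest start in the last window 08:35–09:25 is 09:25 − 40 min = 08:45.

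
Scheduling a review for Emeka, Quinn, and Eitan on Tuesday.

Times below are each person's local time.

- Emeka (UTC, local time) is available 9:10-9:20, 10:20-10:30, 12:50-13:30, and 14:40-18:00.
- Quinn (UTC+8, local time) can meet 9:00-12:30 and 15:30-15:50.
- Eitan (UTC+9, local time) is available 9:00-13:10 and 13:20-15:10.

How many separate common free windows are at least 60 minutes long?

0

Emeka → UTC: 09:10–09:20, 10:20–10:30, 12:50–13:30, 14:40–18:00.
Quinn → UTC: 01:00–04:30, 07:30–07:50.
Eitan → UTC: 00:00–04:10, 04:20–06:10.
Emeka ∩ Quinn: (none).
Emeka ∩ Quinn ∩ Eitan: (none).
Windows ≥ 60 min: (none).
That's 0 windows.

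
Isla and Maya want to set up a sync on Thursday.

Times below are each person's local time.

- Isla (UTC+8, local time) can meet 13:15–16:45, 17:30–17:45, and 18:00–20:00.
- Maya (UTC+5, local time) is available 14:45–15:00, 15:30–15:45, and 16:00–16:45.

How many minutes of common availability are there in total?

Isla → UTC: 05:15–08:45, 09:30–09:45, 10:00–12:00.
Maya → UTC: 09:45–10:00, 10:30–10:45, 11:00–11:45.
Isla ∩ Maya: 10:30–10:45, 11:00–11:45.
Total common minutes: 15 + 45 = 60.

60 minutes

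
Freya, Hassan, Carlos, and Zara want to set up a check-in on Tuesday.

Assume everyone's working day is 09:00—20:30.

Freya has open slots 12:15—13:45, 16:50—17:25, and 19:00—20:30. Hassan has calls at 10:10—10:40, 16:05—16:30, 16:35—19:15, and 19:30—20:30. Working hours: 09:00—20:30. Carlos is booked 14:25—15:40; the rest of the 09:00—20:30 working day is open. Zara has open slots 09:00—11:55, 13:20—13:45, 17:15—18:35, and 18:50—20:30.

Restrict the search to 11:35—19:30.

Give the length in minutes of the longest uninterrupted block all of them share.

25 minutes

Hassan free within 09:00–20:30: 09:00–10:10, 10:40–16:05, 16:30–16:35, 19:15–19:30.
Carlos free within 09:00–20:30: 09:00–14:25, 15:40–20:30.
Freya ∩ Hassan: 12:15–13:45, 19:15–19:30.
Freya ∩ Hassan ∩ Carlos: 12:15–13:45, 19:15–19:30.
Freya ∩ Hassan ∩ Carlos ∩ Zara: 13:20–13:45, 19:15–19:30.
Restricted to 11:35–19:30: 13:20–13:45, 19:15–19:30.
Common window lengths: 25, 15 min; longest is 25.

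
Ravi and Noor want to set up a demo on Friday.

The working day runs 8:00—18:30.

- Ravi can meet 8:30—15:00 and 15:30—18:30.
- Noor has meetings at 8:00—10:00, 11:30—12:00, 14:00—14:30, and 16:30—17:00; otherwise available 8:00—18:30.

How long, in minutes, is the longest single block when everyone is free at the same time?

120 minutes

Noor free within 08:00–18:30: 10:00–11:30, 12:00–14:00, 14:30–16:30, 17:00–18:30.
Ravi ∩ Noor: 10:00–11:30, 12:00–14:00, 14:30–15:00, 15:30–16:30, 17:00–18:30.
Common window lengths: 90, 120, 30, 60, 90 min; longest is 120.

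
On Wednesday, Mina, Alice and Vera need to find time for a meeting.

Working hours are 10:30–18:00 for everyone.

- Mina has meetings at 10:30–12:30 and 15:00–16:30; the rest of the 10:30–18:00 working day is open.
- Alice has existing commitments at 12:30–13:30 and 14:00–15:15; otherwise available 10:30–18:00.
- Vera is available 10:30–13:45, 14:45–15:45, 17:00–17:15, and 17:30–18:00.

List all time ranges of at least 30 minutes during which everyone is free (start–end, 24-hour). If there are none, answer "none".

17:30–18:00

Mina free within 10:30–18:00: 12:30–15:00, 16:30–18:00.
Alice free within 10:30–18:00: 10:30–12:30, 13:30–14:00, 15:15–18:00.
Mina ∩ Alice: 13:30–14:00, 16:30–18:00.
Mina ∩ Alice ∩ Vera: 13:30–13:45, 17:00–17:15, 17:30–18:00.
Windows ≥ 30 min: 17:30–18:00.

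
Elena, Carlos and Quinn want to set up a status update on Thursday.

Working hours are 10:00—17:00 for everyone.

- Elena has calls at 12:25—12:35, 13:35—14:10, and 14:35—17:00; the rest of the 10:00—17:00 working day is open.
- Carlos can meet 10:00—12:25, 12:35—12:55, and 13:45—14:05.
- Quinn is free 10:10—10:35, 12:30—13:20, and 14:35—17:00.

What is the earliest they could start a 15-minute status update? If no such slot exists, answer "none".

Elena free within 10:00–17:00: 10:00–12:25, 12:35–13:35, 14:10–14:35.
Elena ∩ Carlos: 10:00–12:25, 12:35–12:55.
Elena ∩ Carlos ∩ Quinn: 10:10–10:35, 12:35–12:55.
Windows ≥ 15 min: 10:10–10:35, 12:35–12:55.
Earliest such window starts at 10:10.

10:10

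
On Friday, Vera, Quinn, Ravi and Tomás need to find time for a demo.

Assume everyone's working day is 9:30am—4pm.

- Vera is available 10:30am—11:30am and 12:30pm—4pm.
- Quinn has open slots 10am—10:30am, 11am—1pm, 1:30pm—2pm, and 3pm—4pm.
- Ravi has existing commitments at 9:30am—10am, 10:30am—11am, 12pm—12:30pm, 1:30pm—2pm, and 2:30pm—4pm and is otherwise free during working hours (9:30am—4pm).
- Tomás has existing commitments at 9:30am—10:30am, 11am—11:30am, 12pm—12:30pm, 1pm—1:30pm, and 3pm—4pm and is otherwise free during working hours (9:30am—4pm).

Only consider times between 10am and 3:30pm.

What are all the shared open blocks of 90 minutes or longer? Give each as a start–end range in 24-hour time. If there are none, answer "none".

none

Ravi free within 09:30–16:00: 10:00–10:30, 11:00–12:00, 12:30–13:30, 14:00–14:30.
Tomás free within 09:30–16:00: 10:30–11:00, 11:30–12:00, 12:30–13:00, 13:30–15:00.
Vera ∩ Quinn: 11:00–11:30, 12:30–13:00, 13:30–14:00, 15:00–16:00.
Vera ∩ Quinn ∩ Ravi: 11:00–11:30, 12:30–13:00.
Vera ∩ Quinn ∩ Ravi ∩ Tomás: 12:30–13:00.
Restricted to 10:00–15:30: 12:30–13:00.
Windows ≥ 90 min: (none).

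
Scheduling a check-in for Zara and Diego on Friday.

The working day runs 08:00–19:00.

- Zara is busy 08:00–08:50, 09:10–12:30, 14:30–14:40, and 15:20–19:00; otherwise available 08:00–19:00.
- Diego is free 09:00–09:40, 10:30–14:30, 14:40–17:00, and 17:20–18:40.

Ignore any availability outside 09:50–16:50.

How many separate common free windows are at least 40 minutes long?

Zara free within 08:00–19:00: 08:50–09:10, 12:30–14:30, 14:40–15:20.
Zara ∩ Diego: 09:00–09:10, 12:30–14:30, 14:40–15:20.
Restricted to 09:50–16:50: 12:30–14:30, 14:40–15:20.
Windows ≥ 40 min: 12:30–14:30, 14:40–15:20.
That's 2 windows.

2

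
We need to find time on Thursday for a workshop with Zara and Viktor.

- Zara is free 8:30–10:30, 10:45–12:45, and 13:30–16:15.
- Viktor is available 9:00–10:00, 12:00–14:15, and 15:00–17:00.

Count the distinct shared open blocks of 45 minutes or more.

4

Zara ∩ Viktor: 09:00–10:00, 12:00–12:45, 13:30–14:15, 15:00–16:15.
Windows ≥ 45 min: 09:00–10:00, 12:00–12:45, 13:30–14:15, 15:00–16:15.
That's 4 windows.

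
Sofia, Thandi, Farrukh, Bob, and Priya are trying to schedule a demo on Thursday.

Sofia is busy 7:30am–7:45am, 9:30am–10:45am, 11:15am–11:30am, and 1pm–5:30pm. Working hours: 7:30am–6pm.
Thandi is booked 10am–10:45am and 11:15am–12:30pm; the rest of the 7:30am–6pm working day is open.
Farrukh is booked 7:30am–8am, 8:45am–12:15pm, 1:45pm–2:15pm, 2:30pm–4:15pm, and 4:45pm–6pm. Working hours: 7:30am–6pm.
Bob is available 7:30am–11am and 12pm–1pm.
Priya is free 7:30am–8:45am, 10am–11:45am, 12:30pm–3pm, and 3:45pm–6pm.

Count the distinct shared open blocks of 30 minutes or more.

Sofia free within 07:30–18:00: 07:45–09:30, 10:45–11:15, 11:30–13:00, 17:30–18:00.
Thandi free within 07:30–18:00: 07:30–10:00, 10:45–11:15, 12:30–18:00.
Farrukh free within 07:30–18:00: 08:00–08:45, 12:15–13:45, 14:15–14:30, 16:15–16:45.
Sofia ∩ Thandi: 07:45–09:30, 10:45–11:15, 12:30–13:00, 17:30–18:00.
Sofia ∩ Thandi ∩ Farrukh: 08:00–08:45, 12:30–13:00.
Sofia ∩ Thandi ∩ Farrukh ∩ Bob: 08:00–08:45, 12:30–13:00.
Sofia ∩ Thandi ∩ Farrukh ∩ Bob ∩ Priya: 08:00–08:45, 12:30–13:00.
Windows ≥ 30 min: 08:00–08:45, 12:30–13:00.
That's 2 windows.

2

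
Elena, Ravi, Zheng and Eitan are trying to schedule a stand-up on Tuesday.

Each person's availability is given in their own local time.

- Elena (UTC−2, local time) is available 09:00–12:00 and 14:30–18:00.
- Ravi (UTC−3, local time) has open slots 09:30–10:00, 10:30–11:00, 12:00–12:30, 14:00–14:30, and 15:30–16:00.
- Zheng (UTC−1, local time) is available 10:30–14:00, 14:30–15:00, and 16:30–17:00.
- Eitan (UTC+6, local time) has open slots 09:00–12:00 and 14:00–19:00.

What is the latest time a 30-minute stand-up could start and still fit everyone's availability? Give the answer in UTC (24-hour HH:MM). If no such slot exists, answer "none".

12:30

Elena → UTC: 11:00–14:00, 16:30–20:00.
Ravi → UTC: 12:30–13:00, 13:30–14:00, 15:00–15:30, 17:00–17:30, 18:30–19:00.
Zheng → UTC: 11:30–15:00, 15:30–16:00, 17:30–18:00.
Eitan → UTC: 03:00–06:00, 08:00–13:00.
Elena ∩ Ravi: 12:30–13:00, 13:30–14:00, 17:00–17:30, 18:30–19:00.
Elena ∩ Ravi ∩ Zheng: 12:30–13:00, 13:30–14:00.
Elena ∩ Ravi ∩ Zheng ∩ Eitan: 12:30–13:00.
Windows ≥ 30 min: 12:30–13:00.
Latest start in the last window 12:30–13:00 is 13:00 − 30 min = 12:30.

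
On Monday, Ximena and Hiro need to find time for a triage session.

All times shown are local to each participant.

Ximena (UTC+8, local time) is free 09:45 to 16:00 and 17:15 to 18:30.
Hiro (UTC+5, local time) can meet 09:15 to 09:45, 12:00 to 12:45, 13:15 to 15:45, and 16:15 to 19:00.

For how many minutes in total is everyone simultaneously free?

150 minutes

Ximena → UTC: 01:45–08:00, 09:15–10:30.
Hiro → UTC: 04:15–04:45, 07:00–07:45, 08:15–10:45, 11:15–14:00.
Ximena ∩ Hiro: 04:15–04:45, 07:00–07:45, 09:15–10:30.
Total common minutes: 30 + 45 + 75 = 150.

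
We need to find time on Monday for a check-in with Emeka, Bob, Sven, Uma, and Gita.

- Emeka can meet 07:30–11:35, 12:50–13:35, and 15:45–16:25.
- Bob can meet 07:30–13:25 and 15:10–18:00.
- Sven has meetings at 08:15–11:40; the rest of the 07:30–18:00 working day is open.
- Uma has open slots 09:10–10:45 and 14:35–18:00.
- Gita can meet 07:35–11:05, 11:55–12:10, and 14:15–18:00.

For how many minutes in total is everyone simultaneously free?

Sven free within 07:30–18:00: 07:30–08:15, 11:40–18:00.
Emeka ∩ Bob: 07:30–11:35, 12:50–13:25, 15:45–16:25.
Emeka ∩ Bob ∩ Sven: 07:30–08:15, 12:50–13:25, 15:45–16:25.
Emeka ∩ Bob ∩ Sven ∩ Uma: 15:45–16:25.
Emeka ∩ Bob ∩ Sven ∩ Uma ∩ Gita: 15:45–16:25.
Total common minutes: 40.

40 minutes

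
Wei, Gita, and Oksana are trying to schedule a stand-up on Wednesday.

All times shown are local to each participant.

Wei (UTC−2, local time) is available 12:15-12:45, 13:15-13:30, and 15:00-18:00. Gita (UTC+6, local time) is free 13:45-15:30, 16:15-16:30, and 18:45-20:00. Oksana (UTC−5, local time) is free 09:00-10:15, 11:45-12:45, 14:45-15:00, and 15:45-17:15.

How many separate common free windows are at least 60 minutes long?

0

Wei → UTC: 14:15–14:45, 15:15–15:30, 17:00–20:00.
Gita → UTC: 07:45–09:30, 10:15–10:30, 12:45–14:00.
Oksana → UTC: 14:00–15:15, 16:45–17:45, 19:45–20:00, 20:45–22:15.
Wei ∩ Gita: (none).
Wei ∩ Gita ∩ Oksana: (none).
Windows ≥ 60 min: (none).
That's 0 windows.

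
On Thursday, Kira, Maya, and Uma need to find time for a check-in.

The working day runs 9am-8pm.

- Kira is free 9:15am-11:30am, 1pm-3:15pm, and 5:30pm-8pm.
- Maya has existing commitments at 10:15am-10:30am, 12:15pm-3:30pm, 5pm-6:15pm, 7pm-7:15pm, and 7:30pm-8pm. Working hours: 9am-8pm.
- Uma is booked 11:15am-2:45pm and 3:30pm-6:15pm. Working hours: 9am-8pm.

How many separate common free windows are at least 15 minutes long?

Maya free within 09:00–20:00: 09:00–10:15, 10:30–12:15, 15:30–17:00, 18:15–19:00, 19:15–19:30.
Uma free within 09:00–20:00: 09:00–11:15, 14:45–15:30, 18:15–20:00.
Kira ∩ Maya: 09:15–10:15, 10:30–11:30, 18:15–19:00, 19:15–19:30.
Kira ∩ Maya ∩ Uma: 09:15–10:15, 10:30–11:15, 18:15–19:00, 19:15–19:30.
Windows ≥ 15 min: 09:15–10:15, 10:30–11:15, 18:15–19:00, 19:15–19:30.
That's 4 windows.

4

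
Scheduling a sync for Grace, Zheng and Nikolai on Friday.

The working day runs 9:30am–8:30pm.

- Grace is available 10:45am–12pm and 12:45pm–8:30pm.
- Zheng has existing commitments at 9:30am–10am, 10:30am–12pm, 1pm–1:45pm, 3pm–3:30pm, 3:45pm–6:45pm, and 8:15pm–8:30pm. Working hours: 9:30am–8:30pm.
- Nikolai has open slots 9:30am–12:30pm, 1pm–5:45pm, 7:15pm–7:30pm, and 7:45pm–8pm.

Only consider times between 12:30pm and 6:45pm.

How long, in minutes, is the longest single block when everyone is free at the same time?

75 minutes

Zheng free within 09:30–20:30: 10:00–10:30, 12:00–13:00, 13:45–15:00, 15:30–15:45, 18:45–20:15.
Grace ∩ Zheng: 12:45–13:00, 13:45–15:00, 15:30–15:45, 18:45–20:15.
Grace ∩ Zheng ∩ Nikolai: 13:45–15:00, 15:30–15:45, 19:15–19:30, 19:45–20:00.
Restricted to 12:30–18:45: 13:45–15:00, 15:30–15:45.
Common window lengths: 75, 15 min; longest is 75.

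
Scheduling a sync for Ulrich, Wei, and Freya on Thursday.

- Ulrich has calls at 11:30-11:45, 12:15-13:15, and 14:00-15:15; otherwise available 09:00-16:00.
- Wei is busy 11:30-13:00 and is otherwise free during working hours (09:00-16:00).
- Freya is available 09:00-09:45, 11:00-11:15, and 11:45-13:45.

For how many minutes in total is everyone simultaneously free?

Ulrich free within 09:00–16:00: 09:00–11:30, 11:45–12:15, 13:15–14:00, 15:15–16:00.
Wei free within 09:00–16:00: 09:00–11:30, 13:00–16:00.
Ulrich ∩ Wei: 09:00–11:30, 13:15–14:00, 15:15–16:00.
Ulrich ∩ Wei ∩ Freya: 09:00–09:45, 11:00–11:15, 13:15–13:45.
Total common minutes: 45 + 15 + 30 = 90.

90 minutes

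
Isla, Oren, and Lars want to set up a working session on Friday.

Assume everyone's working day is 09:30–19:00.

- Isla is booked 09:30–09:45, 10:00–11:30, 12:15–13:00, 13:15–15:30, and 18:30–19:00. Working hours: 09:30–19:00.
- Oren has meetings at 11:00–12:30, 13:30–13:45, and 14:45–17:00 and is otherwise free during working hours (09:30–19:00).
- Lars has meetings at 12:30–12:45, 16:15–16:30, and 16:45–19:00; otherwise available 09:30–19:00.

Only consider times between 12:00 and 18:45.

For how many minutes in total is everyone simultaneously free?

Isla free within 09:30–19:00: 09:45–10:00, 11:30–12:15, 13:00–13:15, 15:30–18:30.
Oren free within 09:30–19:00: 09:30–11:00, 12:30–13:30, 13:45–14:45, 17:00–19:00.
Lars free within 09:30–19:00: 09:30–12:30, 12:45–16:15, 16:30–16:45.
Isla ∩ Oren: 09:45–10:00, 13:00–13:15, 17:00–18:30.
Isla ∩ Oren ∩ Lars: 09:45–10:00, 13:00–13:15.
Restricted to 12:00–18:45: 13:00–13:15.
Total common minutes: 15.

15 minutes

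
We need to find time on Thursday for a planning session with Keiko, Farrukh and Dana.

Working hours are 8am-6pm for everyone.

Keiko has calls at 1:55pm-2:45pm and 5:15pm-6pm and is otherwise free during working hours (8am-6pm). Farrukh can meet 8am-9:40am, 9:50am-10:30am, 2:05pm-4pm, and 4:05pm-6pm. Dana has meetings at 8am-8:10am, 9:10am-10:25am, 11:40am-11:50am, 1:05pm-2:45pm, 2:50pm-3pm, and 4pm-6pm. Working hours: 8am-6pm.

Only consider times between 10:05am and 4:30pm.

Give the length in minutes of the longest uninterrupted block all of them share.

60 minutes

Keiko free within 08:00–18:00: 08:00–13:55, 14:45–17:15.
Dana free within 08:00–18:00: 08:10–09:10, 10:25–11:40, 11:50–13:05, 14:45–14:50, 15:00–16:00.
Keiko ∩ Farrukh: 08:00–09:40, 09:50–10:30, 14:45–16:00, 16:05–17:15.
Keiko ∩ Farrukh ∩ Dana: 08:10–09:10, 10:25–10:30, 14:45–14:50, 15:00–16:00.
Restricted to 10:05–16:30: 10:25–10:30, 14:45–14:50, 15:00–16:00.
Common window lengths: 5, 5, 60 min; longest is 60.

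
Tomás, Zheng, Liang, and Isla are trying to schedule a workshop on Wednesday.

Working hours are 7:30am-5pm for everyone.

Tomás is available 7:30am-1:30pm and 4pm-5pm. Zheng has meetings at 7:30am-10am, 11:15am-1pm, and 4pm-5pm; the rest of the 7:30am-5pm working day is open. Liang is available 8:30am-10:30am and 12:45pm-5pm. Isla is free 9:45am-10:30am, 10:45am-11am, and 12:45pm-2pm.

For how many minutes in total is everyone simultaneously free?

60 minutes

Zheng free within 07:30–17:00: 10:00–11:15, 13:00–16:00.
Tomás ∩ Zheng: 10:00–11:15, 13:00–13:30.
Tomás ∩ Zheng ∩ Liang: 10:00–10:30, 13:00–13:30.
Tomás ∩ Zheng ∩ Liang ∩ Isla: 10:00–10:30, 13:00–13:30.
Total common minutes: 30 + 30 = 60.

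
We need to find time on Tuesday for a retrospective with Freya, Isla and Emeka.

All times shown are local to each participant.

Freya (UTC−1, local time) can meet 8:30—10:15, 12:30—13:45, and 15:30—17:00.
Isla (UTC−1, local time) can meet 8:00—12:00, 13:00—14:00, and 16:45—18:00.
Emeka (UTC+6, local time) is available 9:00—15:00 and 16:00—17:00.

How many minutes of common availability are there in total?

60 minutes

Freya → UTC: 09:30–11:15, 13:30–14:45, 16:30–18:00.
Isla → UTC: 09:00–13:00, 14:00–15:00, 17:45–19:00.
Emeka → UTC: 03:00–09:00, 10:00–11:00.
Freya ∩ Isla: 09:30–11:15, 14:00–14:45, 17:45–18:00.
Freya ∩ Isla ∩ Emeka: 10:00–11:00.
Total common minutes: 60.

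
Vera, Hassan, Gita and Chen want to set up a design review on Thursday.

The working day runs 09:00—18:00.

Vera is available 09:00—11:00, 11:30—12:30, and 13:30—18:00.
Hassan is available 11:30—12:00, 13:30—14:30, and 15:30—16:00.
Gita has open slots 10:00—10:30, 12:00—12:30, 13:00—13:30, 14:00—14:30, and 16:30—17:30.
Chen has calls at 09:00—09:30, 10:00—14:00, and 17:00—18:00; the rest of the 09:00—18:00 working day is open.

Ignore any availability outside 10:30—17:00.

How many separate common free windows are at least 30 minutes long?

Chen free within 09:00–18:00: 09:30–10:00, 14:00–17:00.
Vera ∩ Hassan: 11:30–12:00, 13:30–14:30, 15:30–16:00.
Vera ∩ Hassan ∩ Gita: 14:00–14:30.
Vera ∩ Hassan ∩ Gita ∩ Chen: 14:00–14:30.
Restricted to 10:30–17:00: 14:00–14:30.
Windows ≥ 30 min: 14:00–14:30.
That's 1 window.

1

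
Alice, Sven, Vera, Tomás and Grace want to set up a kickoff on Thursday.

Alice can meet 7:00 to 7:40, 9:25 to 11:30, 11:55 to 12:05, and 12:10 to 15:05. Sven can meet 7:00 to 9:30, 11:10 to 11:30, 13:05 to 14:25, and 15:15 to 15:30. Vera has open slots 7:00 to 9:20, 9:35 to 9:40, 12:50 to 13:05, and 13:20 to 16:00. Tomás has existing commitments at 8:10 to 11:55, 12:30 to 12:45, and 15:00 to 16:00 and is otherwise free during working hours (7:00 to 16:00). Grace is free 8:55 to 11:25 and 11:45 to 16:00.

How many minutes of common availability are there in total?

Tomás free within 07:00–16:00: 07:00–08:10, 11:55–12:30, 12:45–15:00.
Alice ∩ Sven: 07:00–07:40, 09:25–09:30, 11:10–11:30, 13:05–14:25.
Alice ∩ Sven ∩ Vera: 07:00–07:40, 13:20–14:25.
Alice ∩ Sven ∩ Vera ∩ Tomás: 07:00–07:40, 13:20–14:25.
Alice ∩ Sven ∩ Vera ∩ Tomás ∩ Grace: 13:20–14:25.
Total common minutes: 65.

65 minutes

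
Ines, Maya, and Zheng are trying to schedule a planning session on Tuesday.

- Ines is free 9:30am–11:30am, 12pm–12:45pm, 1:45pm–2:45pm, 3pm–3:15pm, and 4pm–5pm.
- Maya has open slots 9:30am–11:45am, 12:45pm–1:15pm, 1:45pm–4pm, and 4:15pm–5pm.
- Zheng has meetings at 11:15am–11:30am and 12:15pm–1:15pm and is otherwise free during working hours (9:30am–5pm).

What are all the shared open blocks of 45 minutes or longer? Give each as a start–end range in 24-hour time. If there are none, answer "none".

Zheng free within 09:30–17:00: 09:30–11:15, 11:30–12:15, 13:15–17:00.
Ines ∩ Maya: 09:30–11:30, 13:45–14:45, 15:00–15:15, 16:15–17:00.
Ines ∩ Maya ∩ Zheng: 09:30–11:15, 13:45–14:45, 15:00–15:15, 16:15–17:00.
Windows ≥ 45 min: 09:30–11:15, 13:45–14:45, 16:15–17:00.

09:30–11:15, 13:45–14:45, 16:15–17:00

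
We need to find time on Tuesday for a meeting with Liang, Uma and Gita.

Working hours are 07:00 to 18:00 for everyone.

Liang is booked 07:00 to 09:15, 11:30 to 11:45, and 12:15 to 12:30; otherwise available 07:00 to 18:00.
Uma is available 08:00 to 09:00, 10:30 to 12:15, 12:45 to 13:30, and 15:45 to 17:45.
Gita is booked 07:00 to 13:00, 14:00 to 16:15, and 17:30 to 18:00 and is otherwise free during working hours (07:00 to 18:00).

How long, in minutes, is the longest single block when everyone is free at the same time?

75 minutes

Liang free within 07:00–18:00: 09:15–11:30, 11:45–12:15, 12:30–18:00.
Gita free within 07:00–18:00: 13:00–14:00, 16:15–17:30.
Liang ∩ Uma: 10:30–11:30, 11:45–12:15, 12:45–13:30, 15:45–17:45.
Liang ∩ Uma ∩ Gita: 13:00–13:30, 16:15–17:30.
Common window lengths: 30, 75 min; longest is 75.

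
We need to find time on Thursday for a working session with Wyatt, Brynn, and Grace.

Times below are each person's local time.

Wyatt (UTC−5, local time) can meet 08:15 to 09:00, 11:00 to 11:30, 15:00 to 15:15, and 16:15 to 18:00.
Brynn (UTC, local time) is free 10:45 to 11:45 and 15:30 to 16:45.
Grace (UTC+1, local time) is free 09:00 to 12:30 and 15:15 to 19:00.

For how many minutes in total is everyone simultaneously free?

Wyatt → UTC: 13:15–14:00, 16:00–16:30, 20:00–20:15, 21:15–23:00.
Brynn → UTC: 10:45–11:45, 15:30–16:45.
Grace → UTC: 08:00–11:30, 14:15–18:00.
Wyatt ∩ Brynn: 16:00–16:30.
Wyatt ∩ Brynn ∩ Grace: 16:00–16:30.
Total common minutes: 30.

30 minutes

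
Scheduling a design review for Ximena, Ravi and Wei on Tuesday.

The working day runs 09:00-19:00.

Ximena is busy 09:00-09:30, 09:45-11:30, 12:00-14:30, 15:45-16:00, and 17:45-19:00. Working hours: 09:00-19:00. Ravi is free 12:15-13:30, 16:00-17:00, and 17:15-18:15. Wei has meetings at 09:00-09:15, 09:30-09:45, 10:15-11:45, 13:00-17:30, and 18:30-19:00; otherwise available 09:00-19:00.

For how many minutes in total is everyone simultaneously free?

15 minutes

Ximena free within 09:00–19:00: 09:30–09:45, 11:30–12:00, 14:30–15:45, 16:00–17:45.
Wei free within 09:00–19:00: 09:15–09:30, 09:45–10:15, 11:45–13:00, 17:30–18:30.
Ximena ∩ Ravi: 16:00–17:00, 17:15–17:45.
Ximena ∩ Ravi ∩ Wei: 17:30–17:45.
Total common minutes: 15.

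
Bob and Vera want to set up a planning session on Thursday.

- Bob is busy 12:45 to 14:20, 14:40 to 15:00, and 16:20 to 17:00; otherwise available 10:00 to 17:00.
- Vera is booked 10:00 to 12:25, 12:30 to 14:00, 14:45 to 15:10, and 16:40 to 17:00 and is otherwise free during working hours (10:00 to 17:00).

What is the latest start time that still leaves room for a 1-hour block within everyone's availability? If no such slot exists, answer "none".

Bob free within 10:00–17:00: 10:00–12:45, 14:20–14:40, 15:00–16:20.
Vera free within 10:00–17:00: 12:25–12:30, 14:00–14:45, 15:10–16:40.
Bob ∩ Vera: 12:25–12:30, 14:20–14:40, 15:10–16:20.
Windows ≥ 60 min: 15:10–16:20.
Latest start in the last window 15:10–16:20 is 16:20 − 60 min = 15:20.

15:20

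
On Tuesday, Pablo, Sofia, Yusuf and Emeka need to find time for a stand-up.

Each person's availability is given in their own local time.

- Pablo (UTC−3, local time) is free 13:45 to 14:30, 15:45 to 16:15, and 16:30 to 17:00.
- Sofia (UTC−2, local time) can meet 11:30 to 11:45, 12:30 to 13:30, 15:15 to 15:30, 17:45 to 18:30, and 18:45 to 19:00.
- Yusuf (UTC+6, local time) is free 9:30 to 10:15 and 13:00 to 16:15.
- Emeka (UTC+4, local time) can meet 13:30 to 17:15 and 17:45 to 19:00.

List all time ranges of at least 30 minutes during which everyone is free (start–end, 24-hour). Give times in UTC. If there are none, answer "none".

Pablo → UTC: 16:45–17:30, 18:45–19:15, 19:30–20:00.
Sofia → UTC: 13:30–13:45, 14:30–15:30, 17:15–17:30, 19:45–20:30, 20:45–21:00.
Yusuf → UTC: 03:30–04:15, 07:00–10:15.
Emeka → UTC: 09:30–13:15, 13:45–15:00.
Pablo ∩ Sofia: 17:15–17:30, 19:45–20:00.
Pablo ∩ Sofia ∩ Yusuf: (none).
Pablo ∩ Sofia ∩ Yusuf ∩ Emeka: (none).
Windows ≥ 30 min: (none).

none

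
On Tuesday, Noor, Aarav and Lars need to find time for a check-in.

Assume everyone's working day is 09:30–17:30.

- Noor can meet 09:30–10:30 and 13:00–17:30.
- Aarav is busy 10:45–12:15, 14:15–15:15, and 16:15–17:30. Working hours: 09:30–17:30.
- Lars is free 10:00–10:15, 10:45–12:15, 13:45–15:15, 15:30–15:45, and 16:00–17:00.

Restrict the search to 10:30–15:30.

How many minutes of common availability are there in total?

Aarav free within 09:30–17:30: 09:30–10:45, 12:15–14:15, 15:15–16:15.
Noor ∩ Aarav: 09:30–10:30, 13:00–14:15, 15:15–16:15.
Noor ∩ Aarav ∩ Lars: 10:00–10:15, 13:45–14:15, 15:30–15:45, 16:00–16:15.
Restricted to 10:30–15:30: 13:45–14:15.
Total common minutes: 30.

30 minutes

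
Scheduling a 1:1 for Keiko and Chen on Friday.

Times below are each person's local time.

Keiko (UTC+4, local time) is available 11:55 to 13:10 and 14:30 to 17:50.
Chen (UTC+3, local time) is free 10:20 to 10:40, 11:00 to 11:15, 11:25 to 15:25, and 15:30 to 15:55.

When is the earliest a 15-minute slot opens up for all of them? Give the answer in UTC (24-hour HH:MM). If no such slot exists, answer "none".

08:00

Keiko → UTC: 07:55–09:10, 10:30–13:50.
Chen → UTC: 07:20–07:40, 08:00–08:15, 08:25–12:25, 12:30–12:55.
Keiko ∩ Chen: 08:00–08:15, 08:25–09:10, 10:30–12:25, 12:30–12:55.
Windows ≥ 15 min: 08:00–08:15, 08:25–09:10, 10:30–12:25, 12:30–12:55.
Earliest such window starts at 08:00.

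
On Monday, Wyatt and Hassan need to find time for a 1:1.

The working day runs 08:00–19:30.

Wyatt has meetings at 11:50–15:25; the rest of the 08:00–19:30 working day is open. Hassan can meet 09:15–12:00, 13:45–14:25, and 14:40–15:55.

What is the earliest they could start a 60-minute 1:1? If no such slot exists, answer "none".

Wyatt free within 08:00–19:30: 08:00–11:50, 15:25–19:30.
Wyatt ∩ Hassan: 09:15–11:50, 15:25–15:55.
Windows ≥ 60 min: 09:15–11:50.
Earliest such window starts at 09:15.

09:15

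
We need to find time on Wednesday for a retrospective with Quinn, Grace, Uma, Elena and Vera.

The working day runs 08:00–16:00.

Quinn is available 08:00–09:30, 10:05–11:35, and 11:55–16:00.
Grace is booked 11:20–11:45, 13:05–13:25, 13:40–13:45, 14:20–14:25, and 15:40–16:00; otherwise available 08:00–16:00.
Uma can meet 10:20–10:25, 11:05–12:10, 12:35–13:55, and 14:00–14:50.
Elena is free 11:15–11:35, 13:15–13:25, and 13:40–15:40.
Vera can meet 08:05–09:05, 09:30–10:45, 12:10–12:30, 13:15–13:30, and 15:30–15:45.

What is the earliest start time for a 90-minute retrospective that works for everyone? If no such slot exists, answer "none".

Grace free within 08:00–16:00: 08:00–11:20, 11:45–13:05, 13:25–13:40, 13:45–14:20, 14:25–15:40.
Quinn ∩ Grace: 08:00–09:30, 10:05–11:20, 11:55–13:05, 13:25–13:40, 13:45–14:20, 14:25–15:40.
Quinn ∩ Grace ∩ Uma: 10:20–10:25, 11:05–11:20, 11:55–12:10, 12:35–13:05, 13:25–13:40, 13:45–13:55, 14:00–14:20, 14:25–14:50.
Quinn ∩ Grace ∩ Uma ∩ Elena: 11:15–11:20, 13:45–13:55, 14:00–14:20, 14:25–14:50.
Quinn ∩ Grace ∩ Uma ∩ Elena ∩ Vera: (none).
Windows ≥ 90 min: (none).

none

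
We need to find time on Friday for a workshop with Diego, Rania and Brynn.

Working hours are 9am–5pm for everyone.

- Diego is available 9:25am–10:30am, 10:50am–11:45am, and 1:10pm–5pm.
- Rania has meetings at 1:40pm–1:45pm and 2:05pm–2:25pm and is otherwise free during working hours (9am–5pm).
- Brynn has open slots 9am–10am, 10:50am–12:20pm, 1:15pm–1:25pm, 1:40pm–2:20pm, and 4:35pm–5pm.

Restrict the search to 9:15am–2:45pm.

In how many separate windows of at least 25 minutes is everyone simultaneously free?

2

Rania free within 09:00–17:00: 09:00–13:40, 13:45–14:05, 14:25–17:00.
Diego ∩ Rania: 09:25–10:30, 10:50–11:45, 13:10–13:40, 13:45–14:05, 14:25–17:00.
Diego ∩ Rania ∩ Brynn: 09:25–10:00, 10:50–11:45, 13:15–13:25, 13:45–14:05, 16:35–17:00.
Restricted to 09:15–14:45: 09:25–10:00, 10:50–11:45, 13:15–13:25, 13:45–14:05.
Windows ≥ 25 min: 09:25–10:00, 10:50–11:45.
That's 2 windows.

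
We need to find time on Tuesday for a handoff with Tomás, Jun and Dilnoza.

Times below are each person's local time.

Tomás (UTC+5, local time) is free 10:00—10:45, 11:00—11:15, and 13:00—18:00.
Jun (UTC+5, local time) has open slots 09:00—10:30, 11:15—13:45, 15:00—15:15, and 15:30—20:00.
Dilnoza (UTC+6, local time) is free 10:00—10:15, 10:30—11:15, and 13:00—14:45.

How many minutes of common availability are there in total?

60 minutes

Tomás → UTC: 05:00–05:45, 06:00–06:15, 08:00–13:00.
Jun → UTC: 04:00–05:30, 06:15–08:45, 10:00–10:15, 10:30–15:00.
Dilnoza → UTC: 04:00–04:15, 04:30–05:15, 07:00–08:45.
Tomás ∩ Jun: 05:00–05:30, 08:00–08:45, 10:00–10:15, 10:30–13:00.
Tomás ∩ Jun ∩ Dilnoza: 05:00–05:15, 08:00–08:45.
Total common minutes: 15 + 45 = 60.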